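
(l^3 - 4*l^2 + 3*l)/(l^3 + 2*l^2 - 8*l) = (l^2 - 4*l + 3)/(l^2 + 2*l - 8)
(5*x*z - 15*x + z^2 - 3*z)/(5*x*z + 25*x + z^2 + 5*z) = (z - 3)/(z + 5)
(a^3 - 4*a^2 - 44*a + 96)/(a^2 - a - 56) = (a^2 + 4*a - 12)/(a + 7)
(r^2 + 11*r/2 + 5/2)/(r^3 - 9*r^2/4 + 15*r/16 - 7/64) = 32*(2*r^2 + 11*r + 5)/(64*r^3 - 144*r^2 + 60*r - 7)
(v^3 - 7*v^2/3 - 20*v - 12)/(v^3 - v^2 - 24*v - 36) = (v + 2/3)/(v + 2)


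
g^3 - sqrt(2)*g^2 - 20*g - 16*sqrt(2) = (g - 4*sqrt(2))*(g + sqrt(2))*(g + 2*sqrt(2))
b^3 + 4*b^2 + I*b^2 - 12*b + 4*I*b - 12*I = (b - 2)*(b + 6)*(b + I)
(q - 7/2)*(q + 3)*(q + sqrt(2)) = q^3 - q^2/2 + sqrt(2)*q^2 - 21*q/2 - sqrt(2)*q/2 - 21*sqrt(2)/2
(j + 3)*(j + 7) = j^2 + 10*j + 21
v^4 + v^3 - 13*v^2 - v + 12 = (v - 3)*(v - 1)*(v + 1)*(v + 4)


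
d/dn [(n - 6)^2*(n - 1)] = (n - 6)*(3*n - 8)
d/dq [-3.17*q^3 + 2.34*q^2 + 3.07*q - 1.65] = -9.51*q^2 + 4.68*q + 3.07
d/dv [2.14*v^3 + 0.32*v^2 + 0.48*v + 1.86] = 6.42*v^2 + 0.64*v + 0.48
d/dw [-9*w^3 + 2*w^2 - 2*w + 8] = -27*w^2 + 4*w - 2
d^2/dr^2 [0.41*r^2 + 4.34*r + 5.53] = 0.820000000000000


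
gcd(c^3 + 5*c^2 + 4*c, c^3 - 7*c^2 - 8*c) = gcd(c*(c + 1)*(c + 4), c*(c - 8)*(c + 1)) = c^2 + c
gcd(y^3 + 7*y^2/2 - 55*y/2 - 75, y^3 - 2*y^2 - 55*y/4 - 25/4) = y^2 - 5*y/2 - 25/2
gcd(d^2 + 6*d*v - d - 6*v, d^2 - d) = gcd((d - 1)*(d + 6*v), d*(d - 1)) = d - 1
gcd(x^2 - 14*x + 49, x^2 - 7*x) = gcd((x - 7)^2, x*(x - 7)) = x - 7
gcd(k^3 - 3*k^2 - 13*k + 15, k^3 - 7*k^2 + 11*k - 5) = k^2 - 6*k + 5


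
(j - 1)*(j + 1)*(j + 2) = j^3 + 2*j^2 - j - 2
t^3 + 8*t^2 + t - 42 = (t - 2)*(t + 3)*(t + 7)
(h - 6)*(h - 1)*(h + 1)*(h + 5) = h^4 - h^3 - 31*h^2 + h + 30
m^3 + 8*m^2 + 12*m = m*(m + 2)*(m + 6)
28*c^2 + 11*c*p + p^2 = (4*c + p)*(7*c + p)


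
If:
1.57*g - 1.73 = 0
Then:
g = 1.10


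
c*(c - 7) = c^2 - 7*c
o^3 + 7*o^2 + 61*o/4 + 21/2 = (o + 3/2)*(o + 2)*(o + 7/2)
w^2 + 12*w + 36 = (w + 6)^2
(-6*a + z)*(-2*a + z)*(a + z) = 12*a^3 + 4*a^2*z - 7*a*z^2 + z^3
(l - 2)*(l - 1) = l^2 - 3*l + 2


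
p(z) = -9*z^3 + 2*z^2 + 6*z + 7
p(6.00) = -1829.00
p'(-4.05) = -453.07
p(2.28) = -75.59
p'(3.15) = -249.31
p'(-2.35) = -152.51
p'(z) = -27*z^2 + 4*z + 6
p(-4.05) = 613.38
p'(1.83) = -77.10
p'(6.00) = -942.00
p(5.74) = -1594.74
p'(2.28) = -125.24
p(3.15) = -235.56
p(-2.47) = 140.00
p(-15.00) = 30742.00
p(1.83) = -30.48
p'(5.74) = -860.63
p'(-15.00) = -6129.00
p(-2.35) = 120.75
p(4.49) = -740.41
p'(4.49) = -520.36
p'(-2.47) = -168.60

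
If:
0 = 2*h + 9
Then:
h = -9/2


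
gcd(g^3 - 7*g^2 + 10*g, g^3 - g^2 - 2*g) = g^2 - 2*g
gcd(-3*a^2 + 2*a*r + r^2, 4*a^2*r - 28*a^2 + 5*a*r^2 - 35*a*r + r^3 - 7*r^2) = 1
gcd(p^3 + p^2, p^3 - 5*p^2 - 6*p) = p^2 + p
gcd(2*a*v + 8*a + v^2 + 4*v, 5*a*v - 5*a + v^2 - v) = 1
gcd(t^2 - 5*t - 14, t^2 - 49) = t - 7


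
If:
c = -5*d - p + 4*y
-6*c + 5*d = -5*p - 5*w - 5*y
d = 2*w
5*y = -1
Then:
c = -35*w/11 - 5/11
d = 2*w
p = -75*w/11 - 19/55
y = -1/5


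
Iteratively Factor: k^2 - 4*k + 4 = (k - 2)*(k - 2)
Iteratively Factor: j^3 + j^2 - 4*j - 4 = (j - 2)*(j^2 + 3*j + 2) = (j - 2)*(j + 1)*(j + 2)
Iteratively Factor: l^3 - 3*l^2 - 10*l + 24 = (l - 2)*(l^2 - l - 12) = (l - 4)*(l - 2)*(l + 3)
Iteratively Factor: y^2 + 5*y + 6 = (y + 2)*(y + 3)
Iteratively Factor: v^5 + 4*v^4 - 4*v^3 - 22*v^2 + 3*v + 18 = (v - 2)*(v^4 + 6*v^3 + 8*v^2 - 6*v - 9) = (v - 2)*(v - 1)*(v^3 + 7*v^2 + 15*v + 9) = (v - 2)*(v - 1)*(v + 3)*(v^2 + 4*v + 3) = (v - 2)*(v - 1)*(v + 1)*(v + 3)*(v + 3)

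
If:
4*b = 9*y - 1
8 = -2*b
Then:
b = -4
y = -5/3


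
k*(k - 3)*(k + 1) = k^3 - 2*k^2 - 3*k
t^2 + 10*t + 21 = (t + 3)*(t + 7)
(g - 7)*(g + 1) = g^2 - 6*g - 7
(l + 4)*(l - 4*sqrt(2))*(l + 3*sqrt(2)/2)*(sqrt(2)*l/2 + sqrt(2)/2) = sqrt(2)*l^4/2 - 5*l^3/2 + 5*sqrt(2)*l^3/2 - 25*l^2/2 - 4*sqrt(2)*l^2 - 30*sqrt(2)*l - 10*l - 24*sqrt(2)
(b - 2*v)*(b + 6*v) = b^2 + 4*b*v - 12*v^2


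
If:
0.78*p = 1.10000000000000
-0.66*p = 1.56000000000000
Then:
No Solution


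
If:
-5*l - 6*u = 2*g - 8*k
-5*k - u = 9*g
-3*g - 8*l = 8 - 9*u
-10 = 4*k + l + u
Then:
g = 5026/4777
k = -8304/4777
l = -10840/4777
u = -3714/4777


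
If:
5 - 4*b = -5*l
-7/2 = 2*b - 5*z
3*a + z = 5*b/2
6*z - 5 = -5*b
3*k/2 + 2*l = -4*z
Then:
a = -35/222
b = 4/37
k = -424/555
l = -169/185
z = 55/74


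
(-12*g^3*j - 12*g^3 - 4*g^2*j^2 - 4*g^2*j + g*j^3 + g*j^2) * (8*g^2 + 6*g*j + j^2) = -96*g^5*j - 96*g^5 - 104*g^4*j^2 - 104*g^4*j - 28*g^3*j^3 - 28*g^3*j^2 + 2*g^2*j^4 + 2*g^2*j^3 + g*j^5 + g*j^4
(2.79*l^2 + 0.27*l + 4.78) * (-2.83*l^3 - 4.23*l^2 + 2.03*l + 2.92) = -7.8957*l^5 - 12.5658*l^4 - 9.0058*l^3 - 11.5245*l^2 + 10.4918*l + 13.9576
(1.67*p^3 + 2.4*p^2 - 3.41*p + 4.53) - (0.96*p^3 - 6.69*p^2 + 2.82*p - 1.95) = 0.71*p^3 + 9.09*p^2 - 6.23*p + 6.48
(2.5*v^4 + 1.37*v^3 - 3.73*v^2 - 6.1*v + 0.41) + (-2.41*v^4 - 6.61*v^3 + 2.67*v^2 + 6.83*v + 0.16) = 0.0899999999999999*v^4 - 5.24*v^3 - 1.06*v^2 + 0.73*v + 0.57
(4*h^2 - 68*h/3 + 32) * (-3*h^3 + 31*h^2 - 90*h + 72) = -12*h^5 + 192*h^4 - 3476*h^3/3 + 3320*h^2 - 4512*h + 2304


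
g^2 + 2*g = g*(g + 2)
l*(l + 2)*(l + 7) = l^3 + 9*l^2 + 14*l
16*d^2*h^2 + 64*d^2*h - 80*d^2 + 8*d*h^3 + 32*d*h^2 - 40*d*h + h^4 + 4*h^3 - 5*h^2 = (4*d + h)^2*(h - 1)*(h + 5)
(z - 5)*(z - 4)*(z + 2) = z^3 - 7*z^2 + 2*z + 40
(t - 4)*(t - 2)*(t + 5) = t^3 - t^2 - 22*t + 40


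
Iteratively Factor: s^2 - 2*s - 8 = (s - 4)*(s + 2)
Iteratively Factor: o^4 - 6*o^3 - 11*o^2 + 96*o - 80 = (o - 1)*(o^3 - 5*o^2 - 16*o + 80) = (o - 4)*(o - 1)*(o^2 - o - 20) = (o - 4)*(o - 1)*(o + 4)*(o - 5)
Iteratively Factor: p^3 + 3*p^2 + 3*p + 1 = (p + 1)*(p^2 + 2*p + 1) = (p + 1)^2*(p + 1)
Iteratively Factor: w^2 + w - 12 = (w + 4)*(w - 3)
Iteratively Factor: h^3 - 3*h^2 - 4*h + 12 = (h + 2)*(h^2 - 5*h + 6) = (h - 2)*(h + 2)*(h - 3)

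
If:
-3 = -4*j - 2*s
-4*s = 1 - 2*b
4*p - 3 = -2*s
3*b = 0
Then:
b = 0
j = 7/8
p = 7/8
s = -1/4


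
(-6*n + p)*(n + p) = -6*n^2 - 5*n*p + p^2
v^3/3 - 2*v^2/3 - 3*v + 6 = (v/3 + 1)*(v - 3)*(v - 2)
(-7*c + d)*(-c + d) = 7*c^2 - 8*c*d + d^2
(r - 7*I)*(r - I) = r^2 - 8*I*r - 7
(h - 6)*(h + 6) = h^2 - 36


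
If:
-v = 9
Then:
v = -9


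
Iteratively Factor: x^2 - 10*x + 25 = (x - 5)*(x - 5)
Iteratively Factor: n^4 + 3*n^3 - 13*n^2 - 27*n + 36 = (n + 4)*(n^3 - n^2 - 9*n + 9) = (n - 1)*(n + 4)*(n^2 - 9) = (n - 1)*(n + 3)*(n + 4)*(n - 3)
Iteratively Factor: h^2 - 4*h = (h - 4)*(h)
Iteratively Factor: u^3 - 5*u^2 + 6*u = (u)*(u^2 - 5*u + 6) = u*(u - 3)*(u - 2)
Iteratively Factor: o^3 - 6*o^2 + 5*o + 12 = (o - 3)*(o^2 - 3*o - 4) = (o - 3)*(o + 1)*(o - 4)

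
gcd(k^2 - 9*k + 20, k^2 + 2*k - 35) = k - 5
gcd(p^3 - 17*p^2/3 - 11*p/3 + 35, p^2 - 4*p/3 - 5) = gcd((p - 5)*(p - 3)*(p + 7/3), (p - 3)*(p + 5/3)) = p - 3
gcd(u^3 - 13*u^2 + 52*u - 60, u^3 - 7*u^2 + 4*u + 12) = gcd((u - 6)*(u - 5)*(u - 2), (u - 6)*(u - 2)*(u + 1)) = u^2 - 8*u + 12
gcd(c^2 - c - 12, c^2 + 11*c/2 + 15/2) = c + 3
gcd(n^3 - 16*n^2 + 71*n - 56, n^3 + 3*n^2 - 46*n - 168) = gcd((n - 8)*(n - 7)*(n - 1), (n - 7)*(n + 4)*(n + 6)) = n - 7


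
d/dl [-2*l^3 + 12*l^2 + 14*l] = -6*l^2 + 24*l + 14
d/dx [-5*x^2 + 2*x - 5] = 2 - 10*x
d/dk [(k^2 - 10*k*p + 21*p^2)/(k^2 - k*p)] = 3*p*(3*k^2 - 14*k*p + 7*p^2)/(k^2*(k^2 - 2*k*p + p^2))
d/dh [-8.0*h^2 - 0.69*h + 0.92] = -16.0*h - 0.69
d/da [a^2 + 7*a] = 2*a + 7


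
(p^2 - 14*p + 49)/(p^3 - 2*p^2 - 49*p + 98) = (p - 7)/(p^2 + 5*p - 14)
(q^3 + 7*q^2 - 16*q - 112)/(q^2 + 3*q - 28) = q + 4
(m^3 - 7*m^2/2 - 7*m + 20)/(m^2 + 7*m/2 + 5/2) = (m^2 - 6*m + 8)/(m + 1)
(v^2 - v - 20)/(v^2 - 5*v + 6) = (v^2 - v - 20)/(v^2 - 5*v + 6)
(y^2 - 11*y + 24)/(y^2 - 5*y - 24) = (y - 3)/(y + 3)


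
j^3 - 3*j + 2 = (j - 1)^2*(j + 2)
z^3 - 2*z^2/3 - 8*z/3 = z*(z - 2)*(z + 4/3)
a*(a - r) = a^2 - a*r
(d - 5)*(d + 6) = d^2 + d - 30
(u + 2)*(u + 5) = u^2 + 7*u + 10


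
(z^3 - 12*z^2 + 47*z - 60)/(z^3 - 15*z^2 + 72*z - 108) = (z^2 - 9*z + 20)/(z^2 - 12*z + 36)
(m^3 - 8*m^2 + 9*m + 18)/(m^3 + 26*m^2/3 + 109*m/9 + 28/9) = 9*(m^3 - 8*m^2 + 9*m + 18)/(9*m^3 + 78*m^2 + 109*m + 28)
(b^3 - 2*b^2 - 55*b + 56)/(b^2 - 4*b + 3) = (b^2 - b - 56)/(b - 3)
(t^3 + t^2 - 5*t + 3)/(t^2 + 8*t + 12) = (t^3 + t^2 - 5*t + 3)/(t^2 + 8*t + 12)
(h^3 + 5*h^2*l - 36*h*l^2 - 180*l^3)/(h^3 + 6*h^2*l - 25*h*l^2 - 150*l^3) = (h - 6*l)/(h - 5*l)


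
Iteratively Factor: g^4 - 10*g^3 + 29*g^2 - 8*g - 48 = (g - 4)*(g^3 - 6*g^2 + 5*g + 12) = (g - 4)*(g + 1)*(g^2 - 7*g + 12) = (g - 4)*(g - 3)*(g + 1)*(g - 4)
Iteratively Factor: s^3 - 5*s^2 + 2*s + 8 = (s - 4)*(s^2 - s - 2) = (s - 4)*(s - 2)*(s + 1)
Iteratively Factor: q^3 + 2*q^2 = (q)*(q^2 + 2*q) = q*(q + 2)*(q)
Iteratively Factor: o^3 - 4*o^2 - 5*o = (o)*(o^2 - 4*o - 5) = o*(o - 5)*(o + 1)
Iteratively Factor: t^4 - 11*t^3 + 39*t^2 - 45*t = (t)*(t^3 - 11*t^2 + 39*t - 45) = t*(t - 3)*(t^2 - 8*t + 15) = t*(t - 3)^2*(t - 5)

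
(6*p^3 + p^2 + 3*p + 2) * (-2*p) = -12*p^4 - 2*p^3 - 6*p^2 - 4*p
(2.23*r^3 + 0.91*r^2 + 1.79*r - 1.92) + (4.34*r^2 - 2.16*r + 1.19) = 2.23*r^3 + 5.25*r^2 - 0.37*r - 0.73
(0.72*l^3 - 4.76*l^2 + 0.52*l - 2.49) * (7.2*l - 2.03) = 5.184*l^4 - 35.7336*l^3 + 13.4068*l^2 - 18.9836*l + 5.0547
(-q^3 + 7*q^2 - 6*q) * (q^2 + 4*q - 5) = -q^5 + 3*q^4 + 27*q^3 - 59*q^2 + 30*q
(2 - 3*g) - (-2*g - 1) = 3 - g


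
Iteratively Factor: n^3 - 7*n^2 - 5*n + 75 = (n + 3)*(n^2 - 10*n + 25) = (n - 5)*(n + 3)*(n - 5)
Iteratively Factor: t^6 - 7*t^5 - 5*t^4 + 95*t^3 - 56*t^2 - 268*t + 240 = (t - 1)*(t^5 - 6*t^4 - 11*t^3 + 84*t^2 + 28*t - 240) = (t - 5)*(t - 1)*(t^4 - t^3 - 16*t^2 + 4*t + 48) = (t - 5)*(t - 4)*(t - 1)*(t^3 + 3*t^2 - 4*t - 12) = (t - 5)*(t - 4)*(t - 1)*(t + 2)*(t^2 + t - 6) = (t - 5)*(t - 4)*(t - 2)*(t - 1)*(t + 2)*(t + 3)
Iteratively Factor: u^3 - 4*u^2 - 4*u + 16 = (u - 2)*(u^2 - 2*u - 8) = (u - 4)*(u - 2)*(u + 2)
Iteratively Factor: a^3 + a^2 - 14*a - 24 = (a + 3)*(a^2 - 2*a - 8) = (a - 4)*(a + 3)*(a + 2)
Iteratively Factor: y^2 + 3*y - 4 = (y + 4)*(y - 1)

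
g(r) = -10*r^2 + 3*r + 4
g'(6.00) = -117.00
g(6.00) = -338.00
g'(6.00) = -117.00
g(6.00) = -338.00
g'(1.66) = -30.20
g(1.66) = -18.58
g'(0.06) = 1.80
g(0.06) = 4.14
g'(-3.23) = 67.60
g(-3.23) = -110.02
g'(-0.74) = 17.80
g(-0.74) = -3.70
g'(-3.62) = 75.40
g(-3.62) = -137.90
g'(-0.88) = 20.60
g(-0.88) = -6.38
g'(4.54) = -87.80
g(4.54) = -188.50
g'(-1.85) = 40.00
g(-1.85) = -35.78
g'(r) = 3 - 20*r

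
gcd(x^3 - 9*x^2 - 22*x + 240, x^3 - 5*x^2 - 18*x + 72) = x - 6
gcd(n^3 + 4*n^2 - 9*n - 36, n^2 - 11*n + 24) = n - 3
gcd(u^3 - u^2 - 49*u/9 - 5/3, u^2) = 1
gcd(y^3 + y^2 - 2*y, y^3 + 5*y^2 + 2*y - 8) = y^2 + y - 2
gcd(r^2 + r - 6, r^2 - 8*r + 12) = r - 2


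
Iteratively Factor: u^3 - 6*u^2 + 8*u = (u - 4)*(u^2 - 2*u) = (u - 4)*(u - 2)*(u)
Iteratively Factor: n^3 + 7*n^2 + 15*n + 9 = (n + 3)*(n^2 + 4*n + 3) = (n + 1)*(n + 3)*(n + 3)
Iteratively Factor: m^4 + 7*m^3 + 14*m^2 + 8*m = (m + 1)*(m^3 + 6*m^2 + 8*m) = (m + 1)*(m + 2)*(m^2 + 4*m) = m*(m + 1)*(m + 2)*(m + 4)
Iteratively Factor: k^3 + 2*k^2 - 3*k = (k - 1)*(k^2 + 3*k) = (k - 1)*(k + 3)*(k)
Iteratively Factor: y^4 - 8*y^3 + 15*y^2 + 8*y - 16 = (y + 1)*(y^3 - 9*y^2 + 24*y - 16) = (y - 1)*(y + 1)*(y^2 - 8*y + 16) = (y - 4)*(y - 1)*(y + 1)*(y - 4)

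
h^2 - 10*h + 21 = (h - 7)*(h - 3)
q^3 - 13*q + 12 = (q - 3)*(q - 1)*(q + 4)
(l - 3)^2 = l^2 - 6*l + 9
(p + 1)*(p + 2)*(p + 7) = p^3 + 10*p^2 + 23*p + 14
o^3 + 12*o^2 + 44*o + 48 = (o + 2)*(o + 4)*(o + 6)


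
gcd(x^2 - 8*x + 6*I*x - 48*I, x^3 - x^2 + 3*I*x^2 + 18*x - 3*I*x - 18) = x + 6*I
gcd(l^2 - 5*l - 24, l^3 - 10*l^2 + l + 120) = l^2 - 5*l - 24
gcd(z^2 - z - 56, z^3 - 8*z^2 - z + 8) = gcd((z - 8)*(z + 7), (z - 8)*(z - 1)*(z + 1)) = z - 8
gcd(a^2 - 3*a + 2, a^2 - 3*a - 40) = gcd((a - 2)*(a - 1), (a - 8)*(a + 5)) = 1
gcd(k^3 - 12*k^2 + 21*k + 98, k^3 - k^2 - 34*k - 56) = k^2 - 5*k - 14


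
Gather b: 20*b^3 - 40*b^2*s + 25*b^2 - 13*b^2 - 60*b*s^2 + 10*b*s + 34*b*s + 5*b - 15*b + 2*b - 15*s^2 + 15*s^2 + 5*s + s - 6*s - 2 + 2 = 20*b^3 + b^2*(12 - 40*s) + b*(-60*s^2 + 44*s - 8)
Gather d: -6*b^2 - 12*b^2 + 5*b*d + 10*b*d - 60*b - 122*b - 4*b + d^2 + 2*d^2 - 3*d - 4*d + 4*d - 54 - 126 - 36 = -18*b^2 - 186*b + 3*d^2 + d*(15*b - 3) - 216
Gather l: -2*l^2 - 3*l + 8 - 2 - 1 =-2*l^2 - 3*l + 5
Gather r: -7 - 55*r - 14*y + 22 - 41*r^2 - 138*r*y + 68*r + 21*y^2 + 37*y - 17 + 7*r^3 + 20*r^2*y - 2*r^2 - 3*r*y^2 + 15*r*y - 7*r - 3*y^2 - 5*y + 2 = 7*r^3 + r^2*(20*y - 43) + r*(-3*y^2 - 123*y + 6) + 18*y^2 + 18*y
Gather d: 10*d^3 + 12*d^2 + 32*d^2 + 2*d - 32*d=10*d^3 + 44*d^2 - 30*d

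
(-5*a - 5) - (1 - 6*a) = a - 6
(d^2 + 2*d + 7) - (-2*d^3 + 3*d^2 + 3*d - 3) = 2*d^3 - 2*d^2 - d + 10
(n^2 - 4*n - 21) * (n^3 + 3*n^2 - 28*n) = n^5 - n^4 - 61*n^3 + 49*n^2 + 588*n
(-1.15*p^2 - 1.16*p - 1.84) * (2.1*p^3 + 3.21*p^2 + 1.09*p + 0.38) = -2.415*p^5 - 6.1275*p^4 - 8.8411*p^3 - 7.6078*p^2 - 2.4464*p - 0.6992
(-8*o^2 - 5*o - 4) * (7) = -56*o^2 - 35*o - 28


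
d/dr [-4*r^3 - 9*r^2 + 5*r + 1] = -12*r^2 - 18*r + 5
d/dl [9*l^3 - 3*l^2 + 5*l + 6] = 27*l^2 - 6*l + 5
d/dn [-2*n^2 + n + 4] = 1 - 4*n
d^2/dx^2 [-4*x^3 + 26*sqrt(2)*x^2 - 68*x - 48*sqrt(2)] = -24*x + 52*sqrt(2)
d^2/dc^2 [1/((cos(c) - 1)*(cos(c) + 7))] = (-4*sin(c)^4 + 66*sin(c)^2 - 39*cos(c)/2 - 9*cos(3*c)/2 + 24)/((cos(c) - 1)^3*(cos(c) + 7)^3)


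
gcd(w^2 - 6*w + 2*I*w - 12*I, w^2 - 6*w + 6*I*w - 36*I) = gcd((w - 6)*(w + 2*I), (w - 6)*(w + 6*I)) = w - 6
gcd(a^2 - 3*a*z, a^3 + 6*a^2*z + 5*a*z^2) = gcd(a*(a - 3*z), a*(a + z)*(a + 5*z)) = a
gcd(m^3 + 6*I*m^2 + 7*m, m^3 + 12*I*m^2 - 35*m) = m^2 + 7*I*m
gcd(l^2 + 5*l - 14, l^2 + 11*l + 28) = l + 7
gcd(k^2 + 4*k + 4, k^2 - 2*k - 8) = k + 2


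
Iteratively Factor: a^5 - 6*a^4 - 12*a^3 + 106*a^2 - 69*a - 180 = (a - 3)*(a^4 - 3*a^3 - 21*a^2 + 43*a + 60) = (a - 3)^2*(a^3 - 21*a - 20) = (a - 5)*(a - 3)^2*(a^2 + 5*a + 4) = (a - 5)*(a - 3)^2*(a + 4)*(a + 1)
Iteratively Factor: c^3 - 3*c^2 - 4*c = (c + 1)*(c^2 - 4*c) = (c - 4)*(c + 1)*(c)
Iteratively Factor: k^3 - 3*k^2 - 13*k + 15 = (k - 1)*(k^2 - 2*k - 15) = (k - 5)*(k - 1)*(k + 3)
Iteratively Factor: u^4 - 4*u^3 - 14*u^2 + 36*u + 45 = (u - 5)*(u^3 + u^2 - 9*u - 9) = (u - 5)*(u + 3)*(u^2 - 2*u - 3) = (u - 5)*(u + 1)*(u + 3)*(u - 3)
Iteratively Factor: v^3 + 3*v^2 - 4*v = (v)*(v^2 + 3*v - 4) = v*(v - 1)*(v + 4)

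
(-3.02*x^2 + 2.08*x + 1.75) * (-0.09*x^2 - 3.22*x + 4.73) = 0.2718*x^4 + 9.5372*x^3 - 21.1397*x^2 + 4.2034*x + 8.2775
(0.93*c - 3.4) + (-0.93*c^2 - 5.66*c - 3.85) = -0.93*c^2 - 4.73*c - 7.25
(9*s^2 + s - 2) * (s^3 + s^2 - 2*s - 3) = 9*s^5 + 10*s^4 - 19*s^3 - 31*s^2 + s + 6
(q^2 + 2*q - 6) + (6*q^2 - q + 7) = 7*q^2 + q + 1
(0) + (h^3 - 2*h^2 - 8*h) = h^3 - 2*h^2 - 8*h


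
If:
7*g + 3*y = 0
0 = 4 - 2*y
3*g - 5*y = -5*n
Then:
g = -6/7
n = 88/35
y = 2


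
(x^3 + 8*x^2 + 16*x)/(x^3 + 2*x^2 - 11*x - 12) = x*(x + 4)/(x^2 - 2*x - 3)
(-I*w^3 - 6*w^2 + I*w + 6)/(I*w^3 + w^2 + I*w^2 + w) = (-w^2 + w*(1 + 6*I) - 6*I)/(w*(w - I))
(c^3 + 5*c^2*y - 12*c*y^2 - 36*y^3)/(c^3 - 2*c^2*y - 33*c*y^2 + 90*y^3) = (-c - 2*y)/(-c + 5*y)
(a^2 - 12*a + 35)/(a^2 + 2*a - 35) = (a - 7)/(a + 7)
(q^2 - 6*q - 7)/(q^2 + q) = (q - 7)/q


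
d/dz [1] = 0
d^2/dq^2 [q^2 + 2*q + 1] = 2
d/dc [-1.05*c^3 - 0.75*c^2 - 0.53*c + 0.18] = -3.15*c^2 - 1.5*c - 0.53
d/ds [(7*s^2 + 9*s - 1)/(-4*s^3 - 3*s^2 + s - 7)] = 2*(14*s^4 + 36*s^3 + 11*s^2 - 52*s - 31)/(16*s^6 + 24*s^5 + s^4 + 50*s^3 + 43*s^2 - 14*s + 49)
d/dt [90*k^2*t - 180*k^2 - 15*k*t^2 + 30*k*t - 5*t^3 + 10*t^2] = 90*k^2 - 30*k*t + 30*k - 15*t^2 + 20*t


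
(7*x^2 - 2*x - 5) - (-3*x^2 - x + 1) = 10*x^2 - x - 6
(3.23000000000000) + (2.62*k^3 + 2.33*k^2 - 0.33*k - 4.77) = 2.62*k^3 + 2.33*k^2 - 0.33*k - 1.54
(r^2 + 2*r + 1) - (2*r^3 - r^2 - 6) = -2*r^3 + 2*r^2 + 2*r + 7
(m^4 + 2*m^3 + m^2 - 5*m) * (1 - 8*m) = -8*m^5 - 15*m^4 - 6*m^3 + 41*m^2 - 5*m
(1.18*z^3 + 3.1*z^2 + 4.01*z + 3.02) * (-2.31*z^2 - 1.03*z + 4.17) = -2.7258*z^5 - 8.3764*z^4 - 7.5355*z^3 + 1.8205*z^2 + 13.6111*z + 12.5934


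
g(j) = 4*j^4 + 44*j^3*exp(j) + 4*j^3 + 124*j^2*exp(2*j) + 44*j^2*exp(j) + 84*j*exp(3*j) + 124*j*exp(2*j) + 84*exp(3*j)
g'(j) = 44*j^3*exp(j) + 16*j^3 + 248*j^2*exp(2*j) + 176*j^2*exp(j) + 12*j^2 + 252*j*exp(3*j) + 496*j*exp(2*j) + 88*j*exp(j) + 336*exp(3*j) + 124*exp(2*j)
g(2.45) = 602498.22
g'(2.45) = 1885971.73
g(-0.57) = -0.03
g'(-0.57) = 10.10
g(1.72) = 59917.95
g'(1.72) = 192484.11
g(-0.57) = -0.03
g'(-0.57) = 10.10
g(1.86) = 93770.28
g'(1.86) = 298824.18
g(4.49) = 351149736.85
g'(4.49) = 1097861057.09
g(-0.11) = 44.42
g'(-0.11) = 273.07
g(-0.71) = -0.53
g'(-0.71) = -0.78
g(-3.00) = 178.39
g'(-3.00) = -315.33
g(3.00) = 3355185.73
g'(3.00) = 10460867.62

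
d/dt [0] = 0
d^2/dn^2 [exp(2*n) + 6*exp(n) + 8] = (4*exp(n) + 6)*exp(n)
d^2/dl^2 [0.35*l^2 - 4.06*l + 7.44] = 0.700000000000000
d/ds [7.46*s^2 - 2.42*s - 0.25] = 14.92*s - 2.42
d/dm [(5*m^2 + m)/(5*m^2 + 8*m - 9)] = (35*m^2 - 90*m - 9)/(25*m^4 + 80*m^3 - 26*m^2 - 144*m + 81)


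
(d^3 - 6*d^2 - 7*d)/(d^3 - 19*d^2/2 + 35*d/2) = 2*(d + 1)/(2*d - 5)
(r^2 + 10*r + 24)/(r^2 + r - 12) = (r + 6)/(r - 3)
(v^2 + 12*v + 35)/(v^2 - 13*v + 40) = (v^2 + 12*v + 35)/(v^2 - 13*v + 40)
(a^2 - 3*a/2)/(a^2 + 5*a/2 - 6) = a/(a + 4)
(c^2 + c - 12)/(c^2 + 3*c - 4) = (c - 3)/(c - 1)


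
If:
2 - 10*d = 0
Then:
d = 1/5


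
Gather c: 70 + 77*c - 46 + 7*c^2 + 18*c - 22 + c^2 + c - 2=8*c^2 + 96*c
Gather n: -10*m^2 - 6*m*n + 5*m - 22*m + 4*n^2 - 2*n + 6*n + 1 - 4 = -10*m^2 - 17*m + 4*n^2 + n*(4 - 6*m) - 3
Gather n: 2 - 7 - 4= -9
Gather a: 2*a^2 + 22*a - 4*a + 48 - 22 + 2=2*a^2 + 18*a + 28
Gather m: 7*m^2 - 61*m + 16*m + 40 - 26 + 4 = 7*m^2 - 45*m + 18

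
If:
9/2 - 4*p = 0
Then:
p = 9/8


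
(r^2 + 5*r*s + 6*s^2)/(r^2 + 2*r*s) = (r + 3*s)/r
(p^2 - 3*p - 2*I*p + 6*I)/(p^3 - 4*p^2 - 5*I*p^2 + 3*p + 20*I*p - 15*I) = (p - 2*I)/(p^2 - p*(1 + 5*I) + 5*I)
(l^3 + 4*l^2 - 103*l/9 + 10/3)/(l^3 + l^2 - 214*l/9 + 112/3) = (9*l^2 - 18*l + 5)/(9*l^2 - 45*l + 56)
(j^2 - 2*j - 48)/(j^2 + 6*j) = (j - 8)/j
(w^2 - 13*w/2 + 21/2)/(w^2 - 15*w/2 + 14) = (w - 3)/(w - 4)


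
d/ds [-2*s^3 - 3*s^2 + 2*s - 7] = -6*s^2 - 6*s + 2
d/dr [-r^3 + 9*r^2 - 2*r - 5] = -3*r^2 + 18*r - 2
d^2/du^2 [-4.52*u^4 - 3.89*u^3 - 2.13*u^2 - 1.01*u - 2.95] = -54.24*u^2 - 23.34*u - 4.26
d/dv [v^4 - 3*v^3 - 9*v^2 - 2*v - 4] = 4*v^3 - 9*v^2 - 18*v - 2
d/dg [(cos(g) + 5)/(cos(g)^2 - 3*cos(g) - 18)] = (cos(g)^2 + 10*cos(g) + 3)*sin(g)/(sin(g)^2 + 3*cos(g) + 17)^2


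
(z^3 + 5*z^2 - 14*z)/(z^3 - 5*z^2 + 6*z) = (z + 7)/(z - 3)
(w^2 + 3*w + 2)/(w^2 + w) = (w + 2)/w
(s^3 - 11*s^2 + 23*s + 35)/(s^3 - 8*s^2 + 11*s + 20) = (s - 7)/(s - 4)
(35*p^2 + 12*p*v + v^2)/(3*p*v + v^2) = (35*p^2 + 12*p*v + v^2)/(v*(3*p + v))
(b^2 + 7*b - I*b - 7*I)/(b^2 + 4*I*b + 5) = (b + 7)/(b + 5*I)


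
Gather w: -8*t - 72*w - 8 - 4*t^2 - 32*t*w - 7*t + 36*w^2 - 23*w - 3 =-4*t^2 - 15*t + 36*w^2 + w*(-32*t - 95) - 11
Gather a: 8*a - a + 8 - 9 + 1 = 7*a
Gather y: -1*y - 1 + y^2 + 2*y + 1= y^2 + y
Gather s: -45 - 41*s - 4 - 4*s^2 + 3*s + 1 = -4*s^2 - 38*s - 48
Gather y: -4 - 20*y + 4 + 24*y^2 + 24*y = 24*y^2 + 4*y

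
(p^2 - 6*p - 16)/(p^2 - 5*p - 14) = (p - 8)/(p - 7)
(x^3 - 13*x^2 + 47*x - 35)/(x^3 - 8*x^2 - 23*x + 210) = (x^2 - 6*x + 5)/(x^2 - x - 30)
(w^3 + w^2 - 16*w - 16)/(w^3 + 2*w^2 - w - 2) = (w^2 - 16)/(w^2 + w - 2)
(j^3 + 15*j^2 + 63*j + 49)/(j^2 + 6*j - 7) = (j^2 + 8*j + 7)/(j - 1)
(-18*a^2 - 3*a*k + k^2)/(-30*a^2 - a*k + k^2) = (3*a + k)/(5*a + k)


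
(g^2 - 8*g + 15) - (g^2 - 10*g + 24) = 2*g - 9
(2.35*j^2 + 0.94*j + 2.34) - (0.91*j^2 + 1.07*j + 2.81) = 1.44*j^2 - 0.13*j - 0.47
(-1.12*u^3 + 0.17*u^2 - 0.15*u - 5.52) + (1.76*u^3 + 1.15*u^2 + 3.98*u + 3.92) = 0.64*u^3 + 1.32*u^2 + 3.83*u - 1.6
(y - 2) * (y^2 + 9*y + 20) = y^3 + 7*y^2 + 2*y - 40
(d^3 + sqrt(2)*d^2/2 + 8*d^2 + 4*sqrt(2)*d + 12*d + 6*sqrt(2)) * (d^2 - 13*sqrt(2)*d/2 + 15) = d^5 - 6*sqrt(2)*d^4 + 8*d^4 - 48*sqrt(2)*d^3 + 41*d^3/2 - 129*sqrt(2)*d^2/2 + 68*d^2 + 60*sqrt(2)*d + 102*d + 90*sqrt(2)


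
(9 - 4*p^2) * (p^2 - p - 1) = -4*p^4 + 4*p^3 + 13*p^2 - 9*p - 9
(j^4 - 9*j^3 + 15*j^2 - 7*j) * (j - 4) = j^5 - 13*j^4 + 51*j^3 - 67*j^2 + 28*j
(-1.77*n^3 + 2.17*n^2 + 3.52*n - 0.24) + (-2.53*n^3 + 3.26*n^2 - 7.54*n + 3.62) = -4.3*n^3 + 5.43*n^2 - 4.02*n + 3.38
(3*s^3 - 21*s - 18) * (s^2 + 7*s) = 3*s^5 + 21*s^4 - 21*s^3 - 165*s^2 - 126*s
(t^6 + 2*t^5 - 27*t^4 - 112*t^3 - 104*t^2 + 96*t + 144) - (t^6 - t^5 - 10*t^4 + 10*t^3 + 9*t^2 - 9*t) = 3*t^5 - 17*t^4 - 122*t^3 - 113*t^2 + 105*t + 144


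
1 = 1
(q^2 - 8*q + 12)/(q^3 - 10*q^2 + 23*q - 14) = (q - 6)/(q^2 - 8*q + 7)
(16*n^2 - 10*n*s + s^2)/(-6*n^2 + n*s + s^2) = (-8*n + s)/(3*n + s)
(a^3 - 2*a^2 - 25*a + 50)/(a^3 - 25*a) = (a - 2)/a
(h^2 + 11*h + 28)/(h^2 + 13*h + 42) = (h + 4)/(h + 6)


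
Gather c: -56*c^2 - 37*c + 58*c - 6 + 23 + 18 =-56*c^2 + 21*c + 35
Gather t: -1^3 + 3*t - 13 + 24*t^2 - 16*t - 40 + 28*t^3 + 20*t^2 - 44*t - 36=28*t^3 + 44*t^2 - 57*t - 90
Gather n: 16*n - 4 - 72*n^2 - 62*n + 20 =-72*n^2 - 46*n + 16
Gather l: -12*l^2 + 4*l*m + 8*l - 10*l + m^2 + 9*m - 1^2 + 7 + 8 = -12*l^2 + l*(4*m - 2) + m^2 + 9*m + 14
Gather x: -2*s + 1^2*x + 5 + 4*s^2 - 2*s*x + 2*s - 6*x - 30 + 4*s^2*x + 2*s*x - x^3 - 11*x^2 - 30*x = 4*s^2 - x^3 - 11*x^2 + x*(4*s^2 - 35) - 25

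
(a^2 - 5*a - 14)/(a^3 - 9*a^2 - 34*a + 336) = (a + 2)/(a^2 - 2*a - 48)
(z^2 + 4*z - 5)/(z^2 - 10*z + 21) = (z^2 + 4*z - 5)/(z^2 - 10*z + 21)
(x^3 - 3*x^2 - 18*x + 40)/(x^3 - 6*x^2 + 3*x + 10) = (x + 4)/(x + 1)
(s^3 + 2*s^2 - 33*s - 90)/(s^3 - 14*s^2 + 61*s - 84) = (s^3 + 2*s^2 - 33*s - 90)/(s^3 - 14*s^2 + 61*s - 84)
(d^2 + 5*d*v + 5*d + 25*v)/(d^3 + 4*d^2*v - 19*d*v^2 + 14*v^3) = (d^2 + 5*d*v + 5*d + 25*v)/(d^3 + 4*d^2*v - 19*d*v^2 + 14*v^3)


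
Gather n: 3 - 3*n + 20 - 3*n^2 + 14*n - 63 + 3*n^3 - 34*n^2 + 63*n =3*n^3 - 37*n^2 + 74*n - 40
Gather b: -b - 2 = -b - 2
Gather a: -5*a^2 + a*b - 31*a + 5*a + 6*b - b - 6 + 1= -5*a^2 + a*(b - 26) + 5*b - 5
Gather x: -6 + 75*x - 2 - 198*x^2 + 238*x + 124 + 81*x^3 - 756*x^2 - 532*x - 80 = 81*x^3 - 954*x^2 - 219*x + 36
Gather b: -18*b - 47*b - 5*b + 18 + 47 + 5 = 70 - 70*b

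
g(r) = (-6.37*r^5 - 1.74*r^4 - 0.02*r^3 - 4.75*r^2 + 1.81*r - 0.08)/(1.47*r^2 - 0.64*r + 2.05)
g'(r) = (0.64 - 2.94*r)*(-6.37*r^5 - 1.74*r^4 - 0.02*r^3 - 4.75*r^2 + 1.81*r - 0.08)/(1.47*r^2 - 0.64*r + 2.05)^2 + (-31.85*r^4 - 6.96*r^3 - 0.06*r^2 - 9.5*r + 1.81)/(1.47*r^2 - 0.64*r + 2.05) = (-28.0917*r^6 + 11.1916*r^5 - 61.9811*r^4 - 14.2424*r^3 + 0.2563*r^2 - 19.2398*r + 3.6593)/(2.1609*r^4 - 1.8816*r^3 + 6.4366*r^2 - 2.624*r + 4.2025)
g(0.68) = -1.02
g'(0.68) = -5.35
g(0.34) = -0.03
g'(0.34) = -1.06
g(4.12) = -333.99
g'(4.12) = -240.92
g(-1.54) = 4.80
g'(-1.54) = -17.26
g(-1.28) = 1.34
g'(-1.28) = -9.69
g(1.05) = -4.56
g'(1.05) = -14.62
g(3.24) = -162.96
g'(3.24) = -151.10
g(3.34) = -178.53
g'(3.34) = -160.30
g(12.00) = -7871.09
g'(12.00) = -1940.96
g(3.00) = -129.25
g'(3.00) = -130.07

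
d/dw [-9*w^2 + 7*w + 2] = 7 - 18*w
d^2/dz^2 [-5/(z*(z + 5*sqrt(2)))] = 10*(-z^2 - z*(z + 5*sqrt(2)) - (z + 5*sqrt(2))^2)/(z^3*(z + 5*sqrt(2))^3)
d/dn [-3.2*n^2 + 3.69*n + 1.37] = 3.69 - 6.4*n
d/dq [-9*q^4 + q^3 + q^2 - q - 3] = -36*q^3 + 3*q^2 + 2*q - 1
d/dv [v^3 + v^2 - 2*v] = 3*v^2 + 2*v - 2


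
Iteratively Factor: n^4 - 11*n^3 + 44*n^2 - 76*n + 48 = (n - 4)*(n^3 - 7*n^2 + 16*n - 12) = (n - 4)*(n - 2)*(n^2 - 5*n + 6) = (n - 4)*(n - 3)*(n - 2)*(n - 2)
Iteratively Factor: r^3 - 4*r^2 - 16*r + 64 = (r - 4)*(r^2 - 16) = (r - 4)^2*(r + 4)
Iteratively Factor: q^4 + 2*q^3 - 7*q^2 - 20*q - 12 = (q + 1)*(q^3 + q^2 - 8*q - 12) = (q + 1)*(q + 2)*(q^2 - q - 6) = (q + 1)*(q + 2)^2*(q - 3)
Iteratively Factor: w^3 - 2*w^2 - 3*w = (w)*(w^2 - 2*w - 3) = w*(w - 3)*(w + 1)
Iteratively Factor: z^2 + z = (z)*(z + 1)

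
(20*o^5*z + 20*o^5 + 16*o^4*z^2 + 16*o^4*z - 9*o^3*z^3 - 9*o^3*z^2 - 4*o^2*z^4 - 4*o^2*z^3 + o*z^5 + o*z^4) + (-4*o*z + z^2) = 20*o^5*z + 20*o^5 + 16*o^4*z^2 + 16*o^4*z - 9*o^3*z^3 - 9*o^3*z^2 - 4*o^2*z^4 - 4*o^2*z^3 + o*z^5 + o*z^4 - 4*o*z + z^2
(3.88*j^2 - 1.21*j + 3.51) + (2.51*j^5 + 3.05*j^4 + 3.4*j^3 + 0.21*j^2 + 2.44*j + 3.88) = 2.51*j^5 + 3.05*j^4 + 3.4*j^3 + 4.09*j^2 + 1.23*j + 7.39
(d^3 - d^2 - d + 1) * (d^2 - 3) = d^5 - d^4 - 4*d^3 + 4*d^2 + 3*d - 3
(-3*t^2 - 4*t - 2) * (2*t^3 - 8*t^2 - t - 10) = -6*t^5 + 16*t^4 + 31*t^3 + 50*t^2 + 42*t + 20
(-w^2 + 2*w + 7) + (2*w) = -w^2 + 4*w + 7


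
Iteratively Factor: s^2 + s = (s + 1)*(s)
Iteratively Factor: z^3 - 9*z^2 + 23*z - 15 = (z - 1)*(z^2 - 8*z + 15) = (z - 3)*(z - 1)*(z - 5)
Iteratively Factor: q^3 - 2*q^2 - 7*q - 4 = (q + 1)*(q^2 - 3*q - 4) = (q + 1)^2*(q - 4)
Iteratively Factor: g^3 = (g)*(g^2) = g^2*(g)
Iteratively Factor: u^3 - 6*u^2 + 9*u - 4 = (u - 1)*(u^2 - 5*u + 4) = (u - 1)^2*(u - 4)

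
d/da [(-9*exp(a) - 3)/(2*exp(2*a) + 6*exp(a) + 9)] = (18*exp(2*a) + 12*exp(a) - 63)*exp(a)/(4*exp(4*a) + 24*exp(3*a) + 72*exp(2*a) + 108*exp(a) + 81)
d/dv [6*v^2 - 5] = 12*v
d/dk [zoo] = 0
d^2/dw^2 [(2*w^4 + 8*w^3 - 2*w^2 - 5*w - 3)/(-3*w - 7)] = 4*(-27*w^4 - 204*w^3 - 546*w^2 - 588*w + 10)/(27*w^3 + 189*w^2 + 441*w + 343)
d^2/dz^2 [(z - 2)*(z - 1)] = 2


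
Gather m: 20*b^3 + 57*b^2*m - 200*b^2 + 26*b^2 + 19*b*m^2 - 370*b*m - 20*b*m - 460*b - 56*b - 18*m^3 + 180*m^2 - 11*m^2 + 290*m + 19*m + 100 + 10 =20*b^3 - 174*b^2 - 516*b - 18*m^3 + m^2*(19*b + 169) + m*(57*b^2 - 390*b + 309) + 110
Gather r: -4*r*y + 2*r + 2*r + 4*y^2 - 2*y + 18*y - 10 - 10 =r*(4 - 4*y) + 4*y^2 + 16*y - 20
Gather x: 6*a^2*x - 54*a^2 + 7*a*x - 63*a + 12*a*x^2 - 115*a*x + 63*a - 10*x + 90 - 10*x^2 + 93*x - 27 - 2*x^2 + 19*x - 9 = -54*a^2 + x^2*(12*a - 12) + x*(6*a^2 - 108*a + 102) + 54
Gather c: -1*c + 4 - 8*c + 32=36 - 9*c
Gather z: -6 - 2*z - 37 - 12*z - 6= -14*z - 49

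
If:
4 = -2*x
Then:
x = -2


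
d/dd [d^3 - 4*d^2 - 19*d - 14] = 3*d^2 - 8*d - 19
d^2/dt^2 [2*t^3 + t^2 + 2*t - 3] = 12*t + 2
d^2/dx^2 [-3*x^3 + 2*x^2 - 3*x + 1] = 4 - 18*x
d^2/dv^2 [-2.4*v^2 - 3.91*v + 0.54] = -4.80000000000000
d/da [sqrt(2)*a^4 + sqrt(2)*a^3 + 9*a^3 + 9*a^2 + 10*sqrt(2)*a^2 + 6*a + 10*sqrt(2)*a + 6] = 4*sqrt(2)*a^3 + 3*sqrt(2)*a^2 + 27*a^2 + 18*a + 20*sqrt(2)*a + 6 + 10*sqrt(2)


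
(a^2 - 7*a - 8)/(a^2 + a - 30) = (a^2 - 7*a - 8)/(a^2 + a - 30)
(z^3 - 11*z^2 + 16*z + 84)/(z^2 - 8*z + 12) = (z^2 - 5*z - 14)/(z - 2)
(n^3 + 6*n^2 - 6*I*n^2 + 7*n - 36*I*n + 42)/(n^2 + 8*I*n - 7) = (n^2 + n*(6 - 7*I) - 42*I)/(n + 7*I)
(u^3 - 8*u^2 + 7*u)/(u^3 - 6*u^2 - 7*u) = (u - 1)/(u + 1)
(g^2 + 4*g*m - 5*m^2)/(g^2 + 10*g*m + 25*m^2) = (g - m)/(g + 5*m)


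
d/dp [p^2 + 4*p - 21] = 2*p + 4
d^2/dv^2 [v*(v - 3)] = 2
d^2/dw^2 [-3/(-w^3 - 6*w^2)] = 18*(-(w + 2)*(w + 6) + 3*(w + 4)^2)/(w^4*(w + 6)^3)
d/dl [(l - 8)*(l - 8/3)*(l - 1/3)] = 3*l^2 - 22*l + 224/9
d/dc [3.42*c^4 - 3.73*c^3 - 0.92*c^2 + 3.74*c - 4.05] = 13.68*c^3 - 11.19*c^2 - 1.84*c + 3.74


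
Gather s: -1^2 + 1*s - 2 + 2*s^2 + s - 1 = 2*s^2 + 2*s - 4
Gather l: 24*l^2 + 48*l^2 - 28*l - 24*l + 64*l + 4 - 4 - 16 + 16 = 72*l^2 + 12*l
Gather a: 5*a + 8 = 5*a + 8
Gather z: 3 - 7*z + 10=13 - 7*z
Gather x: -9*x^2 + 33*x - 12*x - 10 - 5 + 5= -9*x^2 + 21*x - 10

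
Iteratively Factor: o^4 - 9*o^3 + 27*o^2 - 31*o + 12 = (o - 3)*(o^3 - 6*o^2 + 9*o - 4) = (o - 3)*(o - 1)*(o^2 - 5*o + 4) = (o - 3)*(o - 1)^2*(o - 4)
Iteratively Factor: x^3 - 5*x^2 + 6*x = (x - 2)*(x^2 - 3*x) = x*(x - 2)*(x - 3)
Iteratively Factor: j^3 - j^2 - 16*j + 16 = (j - 4)*(j^2 + 3*j - 4) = (j - 4)*(j + 4)*(j - 1)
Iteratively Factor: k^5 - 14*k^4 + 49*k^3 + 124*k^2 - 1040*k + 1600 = (k - 5)*(k^4 - 9*k^3 + 4*k^2 + 144*k - 320) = (k - 5)*(k - 4)*(k^3 - 5*k^2 - 16*k + 80) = (k - 5)*(k - 4)*(k + 4)*(k^2 - 9*k + 20) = (k - 5)*(k - 4)^2*(k + 4)*(k - 5)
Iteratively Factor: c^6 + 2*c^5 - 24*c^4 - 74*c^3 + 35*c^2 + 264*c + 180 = (c + 3)*(c^5 - c^4 - 21*c^3 - 11*c^2 + 68*c + 60) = (c + 3)^2*(c^4 - 4*c^3 - 9*c^2 + 16*c + 20) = (c - 2)*(c + 3)^2*(c^3 - 2*c^2 - 13*c - 10) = (c - 5)*(c - 2)*(c + 3)^2*(c^2 + 3*c + 2) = (c - 5)*(c - 2)*(c + 1)*(c + 3)^2*(c + 2)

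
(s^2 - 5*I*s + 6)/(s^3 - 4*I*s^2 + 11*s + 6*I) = 1/(s + I)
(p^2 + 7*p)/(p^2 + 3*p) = (p + 7)/(p + 3)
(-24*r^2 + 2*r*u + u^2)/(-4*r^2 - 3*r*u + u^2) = (6*r + u)/(r + u)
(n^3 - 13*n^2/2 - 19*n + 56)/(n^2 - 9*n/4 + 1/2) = 2*(2*n^2 - 9*n - 56)/(4*n - 1)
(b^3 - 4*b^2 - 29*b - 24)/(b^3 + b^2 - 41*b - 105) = (b^2 - 7*b - 8)/(b^2 - 2*b - 35)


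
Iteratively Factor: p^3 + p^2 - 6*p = (p + 3)*(p^2 - 2*p) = (p - 2)*(p + 3)*(p)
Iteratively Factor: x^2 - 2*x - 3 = (x + 1)*(x - 3)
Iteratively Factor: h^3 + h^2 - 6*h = (h - 2)*(h^2 + 3*h) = (h - 2)*(h + 3)*(h)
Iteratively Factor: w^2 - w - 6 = (w + 2)*(w - 3)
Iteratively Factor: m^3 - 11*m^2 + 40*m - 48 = (m - 4)*(m^2 - 7*m + 12) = (m - 4)*(m - 3)*(m - 4)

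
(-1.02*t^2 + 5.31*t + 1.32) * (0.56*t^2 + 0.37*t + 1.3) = -0.5712*t^4 + 2.5962*t^3 + 1.3779*t^2 + 7.3914*t + 1.716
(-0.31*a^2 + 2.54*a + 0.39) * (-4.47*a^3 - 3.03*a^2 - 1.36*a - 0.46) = 1.3857*a^5 - 10.4145*a^4 - 9.0179*a^3 - 4.4935*a^2 - 1.6988*a - 0.1794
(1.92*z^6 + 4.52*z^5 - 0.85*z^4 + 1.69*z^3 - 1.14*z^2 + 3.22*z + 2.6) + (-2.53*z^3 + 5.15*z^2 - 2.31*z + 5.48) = 1.92*z^6 + 4.52*z^5 - 0.85*z^4 - 0.84*z^3 + 4.01*z^2 + 0.91*z + 8.08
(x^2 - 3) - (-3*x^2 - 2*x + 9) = 4*x^2 + 2*x - 12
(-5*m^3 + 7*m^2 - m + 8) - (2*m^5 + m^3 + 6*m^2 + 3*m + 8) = -2*m^5 - 6*m^3 + m^2 - 4*m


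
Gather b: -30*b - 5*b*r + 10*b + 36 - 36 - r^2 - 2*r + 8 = b*(-5*r - 20) - r^2 - 2*r + 8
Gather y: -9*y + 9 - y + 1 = 10 - 10*y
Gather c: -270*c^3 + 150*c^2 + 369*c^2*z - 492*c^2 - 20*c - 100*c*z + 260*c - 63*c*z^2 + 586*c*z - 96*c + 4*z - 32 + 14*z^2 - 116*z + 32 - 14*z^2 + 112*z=-270*c^3 + c^2*(369*z - 342) + c*(-63*z^2 + 486*z + 144)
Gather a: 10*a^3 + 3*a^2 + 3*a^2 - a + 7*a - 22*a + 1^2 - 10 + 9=10*a^3 + 6*a^2 - 16*a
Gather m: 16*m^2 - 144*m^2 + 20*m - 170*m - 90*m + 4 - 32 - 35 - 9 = -128*m^2 - 240*m - 72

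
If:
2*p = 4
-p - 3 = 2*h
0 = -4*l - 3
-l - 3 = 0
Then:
No Solution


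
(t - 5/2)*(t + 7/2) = t^2 + t - 35/4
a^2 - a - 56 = (a - 8)*(a + 7)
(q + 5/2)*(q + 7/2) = q^2 + 6*q + 35/4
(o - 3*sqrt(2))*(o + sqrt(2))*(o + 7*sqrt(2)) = o^3 + 5*sqrt(2)*o^2 - 34*o - 42*sqrt(2)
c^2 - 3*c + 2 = (c - 2)*(c - 1)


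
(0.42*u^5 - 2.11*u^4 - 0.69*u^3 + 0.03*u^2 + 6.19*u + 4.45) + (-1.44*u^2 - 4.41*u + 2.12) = 0.42*u^5 - 2.11*u^4 - 0.69*u^3 - 1.41*u^2 + 1.78*u + 6.57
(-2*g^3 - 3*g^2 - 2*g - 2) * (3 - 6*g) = 12*g^4 + 12*g^3 + 3*g^2 + 6*g - 6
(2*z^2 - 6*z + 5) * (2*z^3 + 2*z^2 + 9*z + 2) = 4*z^5 - 8*z^4 + 16*z^3 - 40*z^2 + 33*z + 10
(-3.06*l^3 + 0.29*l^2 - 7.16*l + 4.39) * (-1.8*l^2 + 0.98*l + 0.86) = 5.508*l^5 - 3.5208*l^4 + 10.5406*l^3 - 14.6694*l^2 - 1.8554*l + 3.7754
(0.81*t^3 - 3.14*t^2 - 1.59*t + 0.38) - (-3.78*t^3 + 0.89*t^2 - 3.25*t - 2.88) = 4.59*t^3 - 4.03*t^2 + 1.66*t + 3.26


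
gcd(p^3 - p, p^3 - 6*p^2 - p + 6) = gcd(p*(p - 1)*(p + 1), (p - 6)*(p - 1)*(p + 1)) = p^2 - 1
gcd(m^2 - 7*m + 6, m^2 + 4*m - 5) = m - 1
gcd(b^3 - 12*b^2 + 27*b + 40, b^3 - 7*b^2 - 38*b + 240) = b^2 - 13*b + 40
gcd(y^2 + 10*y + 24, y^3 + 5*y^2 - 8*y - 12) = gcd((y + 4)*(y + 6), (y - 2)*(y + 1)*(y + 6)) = y + 6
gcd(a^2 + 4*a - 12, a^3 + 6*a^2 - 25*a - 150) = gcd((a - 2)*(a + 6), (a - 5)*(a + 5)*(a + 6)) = a + 6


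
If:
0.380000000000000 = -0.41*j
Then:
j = -0.93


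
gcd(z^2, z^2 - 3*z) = z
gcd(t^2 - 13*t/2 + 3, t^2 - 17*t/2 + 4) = t - 1/2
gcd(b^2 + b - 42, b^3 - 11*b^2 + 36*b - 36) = b - 6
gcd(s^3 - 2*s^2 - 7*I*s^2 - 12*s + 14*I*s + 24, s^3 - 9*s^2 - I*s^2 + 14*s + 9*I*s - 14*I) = s - 2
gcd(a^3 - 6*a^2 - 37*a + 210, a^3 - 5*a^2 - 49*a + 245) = a^2 - 12*a + 35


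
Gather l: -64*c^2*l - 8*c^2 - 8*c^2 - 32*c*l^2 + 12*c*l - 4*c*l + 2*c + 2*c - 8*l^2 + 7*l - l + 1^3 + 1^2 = -16*c^2 + 4*c + l^2*(-32*c - 8) + l*(-64*c^2 + 8*c + 6) + 2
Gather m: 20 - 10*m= 20 - 10*m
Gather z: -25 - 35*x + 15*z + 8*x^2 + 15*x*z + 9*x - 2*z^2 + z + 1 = 8*x^2 - 26*x - 2*z^2 + z*(15*x + 16) - 24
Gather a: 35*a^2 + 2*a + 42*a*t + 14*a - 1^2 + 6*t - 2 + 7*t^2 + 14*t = 35*a^2 + a*(42*t + 16) + 7*t^2 + 20*t - 3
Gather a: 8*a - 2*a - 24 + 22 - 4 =6*a - 6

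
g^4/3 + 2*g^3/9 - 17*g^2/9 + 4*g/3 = g*(g/3 + 1)*(g - 4/3)*(g - 1)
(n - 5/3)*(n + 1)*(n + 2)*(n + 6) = n^4 + 22*n^3/3 + 5*n^2 - 64*n/3 - 20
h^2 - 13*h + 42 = (h - 7)*(h - 6)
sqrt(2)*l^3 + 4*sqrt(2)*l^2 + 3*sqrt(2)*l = l*(l + 3)*(sqrt(2)*l + sqrt(2))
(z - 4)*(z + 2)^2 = z^3 - 12*z - 16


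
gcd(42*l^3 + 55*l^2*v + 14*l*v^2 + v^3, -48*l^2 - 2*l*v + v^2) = 6*l + v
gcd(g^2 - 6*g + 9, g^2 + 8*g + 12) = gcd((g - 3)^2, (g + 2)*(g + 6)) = 1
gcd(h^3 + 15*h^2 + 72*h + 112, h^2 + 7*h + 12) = h + 4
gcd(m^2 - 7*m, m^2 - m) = m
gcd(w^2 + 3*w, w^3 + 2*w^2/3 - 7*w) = w^2 + 3*w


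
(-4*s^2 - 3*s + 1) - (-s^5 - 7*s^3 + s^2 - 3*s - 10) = s^5 + 7*s^3 - 5*s^2 + 11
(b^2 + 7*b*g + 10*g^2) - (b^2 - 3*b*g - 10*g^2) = 10*b*g + 20*g^2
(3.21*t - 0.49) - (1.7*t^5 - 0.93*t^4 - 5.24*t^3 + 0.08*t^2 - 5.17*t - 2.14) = -1.7*t^5 + 0.93*t^4 + 5.24*t^3 - 0.08*t^2 + 8.38*t + 1.65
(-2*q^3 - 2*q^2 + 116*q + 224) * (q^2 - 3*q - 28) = -2*q^5 + 4*q^4 + 178*q^3 - 68*q^2 - 3920*q - 6272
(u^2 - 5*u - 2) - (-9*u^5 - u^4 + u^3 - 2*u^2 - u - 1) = 9*u^5 + u^4 - u^3 + 3*u^2 - 4*u - 1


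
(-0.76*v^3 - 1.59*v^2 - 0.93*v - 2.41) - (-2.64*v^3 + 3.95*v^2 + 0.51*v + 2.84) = 1.88*v^3 - 5.54*v^2 - 1.44*v - 5.25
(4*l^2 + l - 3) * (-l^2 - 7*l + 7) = -4*l^4 - 29*l^3 + 24*l^2 + 28*l - 21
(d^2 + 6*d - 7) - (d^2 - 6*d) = 12*d - 7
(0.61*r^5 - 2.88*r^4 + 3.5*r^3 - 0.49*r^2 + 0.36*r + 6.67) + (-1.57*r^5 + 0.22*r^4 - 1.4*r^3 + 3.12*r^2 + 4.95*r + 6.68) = -0.96*r^5 - 2.66*r^4 + 2.1*r^3 + 2.63*r^2 + 5.31*r + 13.35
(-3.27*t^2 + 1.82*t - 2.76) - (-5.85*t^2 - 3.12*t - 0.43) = 2.58*t^2 + 4.94*t - 2.33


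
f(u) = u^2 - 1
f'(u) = 2*u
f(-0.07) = -1.00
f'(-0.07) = -0.14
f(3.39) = 10.49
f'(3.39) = 6.78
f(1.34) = 0.80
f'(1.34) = 2.68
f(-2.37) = 4.62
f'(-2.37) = -4.74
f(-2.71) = 6.34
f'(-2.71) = -5.42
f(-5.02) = 24.20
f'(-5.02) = -10.04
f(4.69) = 21.00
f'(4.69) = 9.38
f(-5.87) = 33.46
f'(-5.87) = -11.74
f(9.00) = 80.00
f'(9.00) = 18.00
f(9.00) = 80.00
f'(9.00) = 18.00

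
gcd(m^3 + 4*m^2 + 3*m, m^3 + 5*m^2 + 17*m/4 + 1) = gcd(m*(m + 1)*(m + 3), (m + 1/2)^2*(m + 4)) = 1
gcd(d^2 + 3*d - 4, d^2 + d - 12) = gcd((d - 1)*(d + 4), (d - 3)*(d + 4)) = d + 4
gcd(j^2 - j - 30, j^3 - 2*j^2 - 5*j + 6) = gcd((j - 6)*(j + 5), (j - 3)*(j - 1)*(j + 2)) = 1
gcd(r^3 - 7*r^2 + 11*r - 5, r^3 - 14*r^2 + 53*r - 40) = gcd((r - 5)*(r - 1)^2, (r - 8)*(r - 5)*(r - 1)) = r^2 - 6*r + 5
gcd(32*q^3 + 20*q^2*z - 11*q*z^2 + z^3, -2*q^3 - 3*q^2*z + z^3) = q + z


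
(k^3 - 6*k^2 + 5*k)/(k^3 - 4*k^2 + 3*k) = (k - 5)/(k - 3)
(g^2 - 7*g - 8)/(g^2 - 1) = (g - 8)/(g - 1)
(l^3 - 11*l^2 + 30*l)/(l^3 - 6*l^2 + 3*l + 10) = l*(l - 6)/(l^2 - l - 2)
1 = 1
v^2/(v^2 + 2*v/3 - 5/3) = 3*v^2/(3*v^2 + 2*v - 5)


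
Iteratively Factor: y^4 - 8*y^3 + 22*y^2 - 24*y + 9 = (y - 1)*(y^3 - 7*y^2 + 15*y - 9) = (y - 3)*(y - 1)*(y^2 - 4*y + 3) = (y - 3)*(y - 1)^2*(y - 3)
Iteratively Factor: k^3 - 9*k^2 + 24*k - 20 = (k - 2)*(k^2 - 7*k + 10) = (k - 5)*(k - 2)*(k - 2)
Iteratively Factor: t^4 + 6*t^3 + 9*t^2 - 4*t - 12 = (t + 2)*(t^3 + 4*t^2 + t - 6) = (t + 2)*(t + 3)*(t^2 + t - 2) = (t + 2)^2*(t + 3)*(t - 1)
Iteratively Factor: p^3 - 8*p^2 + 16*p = (p)*(p^2 - 8*p + 16) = p*(p - 4)*(p - 4)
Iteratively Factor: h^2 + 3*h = (h + 3)*(h)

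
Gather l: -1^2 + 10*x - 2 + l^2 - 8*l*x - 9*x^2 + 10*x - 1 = l^2 - 8*l*x - 9*x^2 + 20*x - 4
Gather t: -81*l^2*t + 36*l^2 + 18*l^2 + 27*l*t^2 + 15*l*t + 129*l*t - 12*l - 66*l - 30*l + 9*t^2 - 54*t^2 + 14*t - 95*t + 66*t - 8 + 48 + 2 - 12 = 54*l^2 - 108*l + t^2*(27*l - 45) + t*(-81*l^2 + 144*l - 15) + 30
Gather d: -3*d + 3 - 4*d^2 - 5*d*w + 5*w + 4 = -4*d^2 + d*(-5*w - 3) + 5*w + 7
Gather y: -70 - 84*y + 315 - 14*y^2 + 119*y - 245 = -14*y^2 + 35*y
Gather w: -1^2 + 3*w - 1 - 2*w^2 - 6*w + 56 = -2*w^2 - 3*w + 54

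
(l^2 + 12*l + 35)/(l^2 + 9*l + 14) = (l + 5)/(l + 2)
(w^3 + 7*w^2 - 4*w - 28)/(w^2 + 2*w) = w + 5 - 14/w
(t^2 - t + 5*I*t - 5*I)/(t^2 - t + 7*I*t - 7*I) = (t + 5*I)/(t + 7*I)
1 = 1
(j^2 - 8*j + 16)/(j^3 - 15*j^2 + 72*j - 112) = 1/(j - 7)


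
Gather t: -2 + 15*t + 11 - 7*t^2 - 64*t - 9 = -7*t^2 - 49*t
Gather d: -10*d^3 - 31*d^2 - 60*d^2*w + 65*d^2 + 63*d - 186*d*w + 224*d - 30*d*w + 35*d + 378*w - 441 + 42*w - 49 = -10*d^3 + d^2*(34 - 60*w) + d*(322 - 216*w) + 420*w - 490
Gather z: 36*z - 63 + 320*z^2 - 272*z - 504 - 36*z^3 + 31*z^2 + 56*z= -36*z^3 + 351*z^2 - 180*z - 567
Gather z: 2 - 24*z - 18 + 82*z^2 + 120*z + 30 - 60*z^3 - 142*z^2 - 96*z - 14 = -60*z^3 - 60*z^2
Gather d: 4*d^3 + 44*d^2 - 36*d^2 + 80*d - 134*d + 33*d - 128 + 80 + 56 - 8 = 4*d^3 + 8*d^2 - 21*d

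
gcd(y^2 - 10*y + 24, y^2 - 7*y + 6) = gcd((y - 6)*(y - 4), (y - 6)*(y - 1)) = y - 6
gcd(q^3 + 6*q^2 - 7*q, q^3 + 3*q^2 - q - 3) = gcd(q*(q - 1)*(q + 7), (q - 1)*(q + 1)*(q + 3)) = q - 1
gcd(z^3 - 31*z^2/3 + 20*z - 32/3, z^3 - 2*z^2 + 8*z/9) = z - 4/3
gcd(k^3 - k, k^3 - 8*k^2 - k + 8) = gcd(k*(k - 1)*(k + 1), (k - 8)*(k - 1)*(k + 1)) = k^2 - 1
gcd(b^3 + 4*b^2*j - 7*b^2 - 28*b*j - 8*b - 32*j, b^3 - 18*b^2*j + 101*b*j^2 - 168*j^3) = 1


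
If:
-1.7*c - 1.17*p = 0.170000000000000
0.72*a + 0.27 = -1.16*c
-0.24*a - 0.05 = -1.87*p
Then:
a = -0.21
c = -0.10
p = -0.00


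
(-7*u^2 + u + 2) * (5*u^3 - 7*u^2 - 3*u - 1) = -35*u^5 + 54*u^4 + 24*u^3 - 10*u^2 - 7*u - 2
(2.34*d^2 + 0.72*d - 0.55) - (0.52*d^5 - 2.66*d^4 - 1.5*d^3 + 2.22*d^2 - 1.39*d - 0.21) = -0.52*d^5 + 2.66*d^4 + 1.5*d^3 + 0.12*d^2 + 2.11*d - 0.34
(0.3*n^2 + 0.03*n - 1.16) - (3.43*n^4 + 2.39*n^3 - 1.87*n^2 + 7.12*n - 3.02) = -3.43*n^4 - 2.39*n^3 + 2.17*n^2 - 7.09*n + 1.86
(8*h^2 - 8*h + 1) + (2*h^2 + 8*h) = 10*h^2 + 1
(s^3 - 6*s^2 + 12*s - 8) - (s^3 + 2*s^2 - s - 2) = -8*s^2 + 13*s - 6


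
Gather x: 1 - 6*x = 1 - 6*x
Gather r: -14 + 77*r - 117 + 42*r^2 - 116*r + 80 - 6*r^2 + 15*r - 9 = 36*r^2 - 24*r - 60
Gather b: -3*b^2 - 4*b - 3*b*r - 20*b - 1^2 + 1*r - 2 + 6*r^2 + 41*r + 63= -3*b^2 + b*(-3*r - 24) + 6*r^2 + 42*r + 60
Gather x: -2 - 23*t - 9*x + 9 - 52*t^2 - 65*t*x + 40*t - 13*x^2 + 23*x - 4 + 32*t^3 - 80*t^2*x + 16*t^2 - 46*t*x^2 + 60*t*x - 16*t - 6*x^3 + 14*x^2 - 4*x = 32*t^3 - 36*t^2 + t - 6*x^3 + x^2*(1 - 46*t) + x*(-80*t^2 - 5*t + 10) + 3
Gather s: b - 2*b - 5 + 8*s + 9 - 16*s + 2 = -b - 8*s + 6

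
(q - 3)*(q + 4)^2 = q^3 + 5*q^2 - 8*q - 48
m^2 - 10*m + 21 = (m - 7)*(m - 3)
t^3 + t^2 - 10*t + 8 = (t - 2)*(t - 1)*(t + 4)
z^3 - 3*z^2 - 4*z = z*(z - 4)*(z + 1)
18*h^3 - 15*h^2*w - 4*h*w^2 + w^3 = (-6*h + w)*(-h + w)*(3*h + w)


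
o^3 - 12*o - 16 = (o - 4)*(o + 2)^2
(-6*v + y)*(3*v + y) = -18*v^2 - 3*v*y + y^2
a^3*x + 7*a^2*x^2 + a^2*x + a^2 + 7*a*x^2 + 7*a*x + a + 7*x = (a + 1)*(a + 7*x)*(a*x + 1)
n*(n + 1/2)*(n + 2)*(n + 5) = n^4 + 15*n^3/2 + 27*n^2/2 + 5*n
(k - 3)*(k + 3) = k^2 - 9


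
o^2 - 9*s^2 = (o - 3*s)*(o + 3*s)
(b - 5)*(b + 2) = b^2 - 3*b - 10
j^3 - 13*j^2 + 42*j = j*(j - 7)*(j - 6)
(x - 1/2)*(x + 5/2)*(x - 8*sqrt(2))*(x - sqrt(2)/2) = x^4 - 17*sqrt(2)*x^3/2 + 2*x^3 - 17*sqrt(2)*x^2 + 27*x^2/4 + 85*sqrt(2)*x/8 + 16*x - 10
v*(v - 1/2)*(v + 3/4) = v^3 + v^2/4 - 3*v/8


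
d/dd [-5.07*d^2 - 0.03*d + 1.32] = -10.14*d - 0.03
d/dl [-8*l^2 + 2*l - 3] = 2 - 16*l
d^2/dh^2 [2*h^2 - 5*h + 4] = 4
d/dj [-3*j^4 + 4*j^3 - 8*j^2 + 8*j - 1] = -12*j^3 + 12*j^2 - 16*j + 8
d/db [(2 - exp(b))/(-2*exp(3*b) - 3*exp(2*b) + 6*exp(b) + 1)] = (-6*(exp(b) - 2)*(exp(2*b) + exp(b) - 1) + 2*exp(3*b) + 3*exp(2*b) - 6*exp(b) - 1)*exp(b)/(2*exp(3*b) + 3*exp(2*b) - 6*exp(b) - 1)^2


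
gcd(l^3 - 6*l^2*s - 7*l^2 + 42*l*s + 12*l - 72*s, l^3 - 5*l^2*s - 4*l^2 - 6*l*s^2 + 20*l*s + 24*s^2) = -l^2 + 6*l*s + 4*l - 24*s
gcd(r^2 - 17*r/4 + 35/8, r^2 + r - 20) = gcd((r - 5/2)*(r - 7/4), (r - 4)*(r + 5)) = 1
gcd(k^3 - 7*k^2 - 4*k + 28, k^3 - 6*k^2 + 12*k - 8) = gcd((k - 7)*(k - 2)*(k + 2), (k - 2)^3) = k - 2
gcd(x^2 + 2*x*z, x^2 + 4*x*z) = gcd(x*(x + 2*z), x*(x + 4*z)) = x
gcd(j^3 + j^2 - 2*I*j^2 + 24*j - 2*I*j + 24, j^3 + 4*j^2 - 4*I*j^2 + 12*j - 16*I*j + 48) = j - 6*I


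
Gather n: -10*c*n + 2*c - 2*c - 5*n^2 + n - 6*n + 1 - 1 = -5*n^2 + n*(-10*c - 5)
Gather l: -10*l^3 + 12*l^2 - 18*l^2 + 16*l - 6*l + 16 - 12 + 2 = -10*l^3 - 6*l^2 + 10*l + 6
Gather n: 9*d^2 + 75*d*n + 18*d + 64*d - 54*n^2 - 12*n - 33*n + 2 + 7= 9*d^2 + 82*d - 54*n^2 + n*(75*d - 45) + 9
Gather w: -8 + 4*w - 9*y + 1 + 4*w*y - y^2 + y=w*(4*y + 4) - y^2 - 8*y - 7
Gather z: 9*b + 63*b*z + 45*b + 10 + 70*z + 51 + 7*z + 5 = 54*b + z*(63*b + 77) + 66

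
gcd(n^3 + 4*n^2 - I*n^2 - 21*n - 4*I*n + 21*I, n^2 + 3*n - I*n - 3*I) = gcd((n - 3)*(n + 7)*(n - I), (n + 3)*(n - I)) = n - I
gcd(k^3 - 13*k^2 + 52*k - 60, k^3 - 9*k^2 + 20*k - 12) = k^2 - 8*k + 12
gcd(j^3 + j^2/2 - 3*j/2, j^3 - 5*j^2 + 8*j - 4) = j - 1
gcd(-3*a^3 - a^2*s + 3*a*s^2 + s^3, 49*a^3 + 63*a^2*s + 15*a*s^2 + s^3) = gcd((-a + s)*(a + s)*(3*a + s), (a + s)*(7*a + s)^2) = a + s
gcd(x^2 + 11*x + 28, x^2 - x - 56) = x + 7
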